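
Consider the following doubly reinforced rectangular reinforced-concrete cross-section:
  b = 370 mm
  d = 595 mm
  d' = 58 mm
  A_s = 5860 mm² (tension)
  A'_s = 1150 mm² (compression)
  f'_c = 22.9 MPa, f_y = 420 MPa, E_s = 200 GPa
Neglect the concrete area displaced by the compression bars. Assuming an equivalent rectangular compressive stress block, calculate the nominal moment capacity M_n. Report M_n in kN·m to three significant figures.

Assume both tension and compression steel yield.
Net tension couple steel: A_s − A'_s = 4710 mm².
a = (A_s − A'_s) f_y / (0.85 f'_c b) = 1978200/(0.85 × 22.9 × 370) = 274.67 mm.
c = a/β₁ = 274.67/0.85 = 323.14 mm; ε'_s = 0.003(c − d')/c = 0.0025 ≥ f_y/E_s = 0.0021, so compression steel does yield.
M_n = (A_s − A'_s) f_y (d − a/2) + A'_s f_y (d − d') = [1978200 × (595 − 137.335) + 483000 × (595 − 58)] × 10⁻⁶ = 905.35 + 259.37 = 1164.72 kN·m.

M_n ≈ 1160 kN·m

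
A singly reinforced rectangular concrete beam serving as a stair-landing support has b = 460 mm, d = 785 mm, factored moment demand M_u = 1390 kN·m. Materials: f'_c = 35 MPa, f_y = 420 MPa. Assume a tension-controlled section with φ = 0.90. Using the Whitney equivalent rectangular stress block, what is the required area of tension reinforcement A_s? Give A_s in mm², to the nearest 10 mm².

A_s ≈ 5220 mm²

M_n = M_u/φ = 1390/0.90 = 1544.44 kN·m.
With M_n = 0.85 f'_c a b (d − a/2), solve the quadratic for a:
a = d − √(d² − 2M_n/(0.85 f'_c b)) = 785 − √(785² − 2 × 1544.44×10⁶/(0.85 × 35 × 460)) = 160.09 mm.
A_s = 0.85 f'_c a b / f_y = 0.85 × 35 × 160.09 × 460 / 420 = 5216.3 mm².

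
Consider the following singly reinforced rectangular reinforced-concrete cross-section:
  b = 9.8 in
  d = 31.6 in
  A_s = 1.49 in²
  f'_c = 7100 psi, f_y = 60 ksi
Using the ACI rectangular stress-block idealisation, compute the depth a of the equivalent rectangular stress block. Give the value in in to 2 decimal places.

a ≈ 1.51 in

T = A_s f_y = 1.49 × 60 = 89.4 kips.
a = T/(0.85 f'_c b) = 89.4/(0.85 × 7.1 × 9.8) = 1.51 in.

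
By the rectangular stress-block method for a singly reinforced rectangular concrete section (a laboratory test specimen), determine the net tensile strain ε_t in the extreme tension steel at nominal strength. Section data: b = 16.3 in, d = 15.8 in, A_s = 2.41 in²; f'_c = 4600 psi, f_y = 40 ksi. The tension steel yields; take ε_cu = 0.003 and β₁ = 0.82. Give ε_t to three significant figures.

ε_t ≈ 0.0227

a = A_s f_y/(0.85 f'_c b) = 1.513 in.
β₁ = 0.82, so c = a/β₁ = 1.513/0.82 = 1.845 in.
From the linear strain diagram with ε_cu = 0.003: ε_t = 0.003 (d − c)/c = 0.003 × (15.8 − 1.845)/1.845 = 0.0227.
Since ε_t ≥ 0.005, the section is tension-controlled.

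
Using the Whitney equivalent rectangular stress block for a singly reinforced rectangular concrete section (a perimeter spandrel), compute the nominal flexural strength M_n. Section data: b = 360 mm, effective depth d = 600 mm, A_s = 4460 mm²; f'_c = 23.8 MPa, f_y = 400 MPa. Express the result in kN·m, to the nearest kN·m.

M_n ≈ 852 kN·m

T = A_s f_y = 4460 × 400 = 1784000 N = 1784 kN.
From C = T: a = T/(0.85 f'_c b) = 1784000/(0.85 × 23.8 × 360) = 244.96 mm.
M_n = T(d − a/2) = 1784 kN × (600 − 122.48) mm = 851.90 kN·m.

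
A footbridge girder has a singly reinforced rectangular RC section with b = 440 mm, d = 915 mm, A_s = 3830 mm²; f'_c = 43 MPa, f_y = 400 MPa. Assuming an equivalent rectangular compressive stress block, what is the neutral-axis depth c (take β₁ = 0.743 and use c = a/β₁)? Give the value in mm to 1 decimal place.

c ≈ 128.2 mm

T = A_s f_y = 3830 × 400 = 1532000 N = 1532 kN.
Setting C = 0.85 f'_c a b equal to T: a = 1532000/(0.85 × 43 × 440) = 95.262 mm.
With β₁ = 0.743, c = a/β₁ = 95.262/0.743 = 128.2 mm.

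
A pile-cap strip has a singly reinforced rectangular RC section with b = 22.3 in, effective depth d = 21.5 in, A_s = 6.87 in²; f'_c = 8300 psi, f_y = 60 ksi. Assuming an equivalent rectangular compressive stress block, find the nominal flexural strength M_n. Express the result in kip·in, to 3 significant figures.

T = A_s f_y = 6.87 × 60 = 412.2 kips.
a = T/(0.85 f'_c b) = 412.2/(0.85 × 8.3 × 22.3) = 2.620 in.
M_n = T(d − a/2) = 412.2 × (21.5 − 1.31) = 8322.3 kip·in.

M_n ≈ 8320 kip·in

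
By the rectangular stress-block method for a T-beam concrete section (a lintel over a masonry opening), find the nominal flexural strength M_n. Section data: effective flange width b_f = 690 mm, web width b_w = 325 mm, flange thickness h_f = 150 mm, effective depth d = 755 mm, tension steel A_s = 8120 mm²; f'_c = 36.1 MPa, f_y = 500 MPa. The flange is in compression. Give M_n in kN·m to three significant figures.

Tension: T = A_s f_y = 8120 × 500 = 4060000 N.
Try a within the flange: a = T/(0.85 f'_c b_f) = 4060000/(0.85 × 36.1 × 690) = 191.76 mm.
a = 191.76 > h_f = 150 mm: the block extends into the web. Split into flange-overhang and web parts.
C_f = 0.85 f'_c (b_f − b_w) h_f = 0.85 × 36.1 × (690 − 325) × 150 = 1680004 N.
Remaining web compression depth: a_w = (T − C_f)/(0.85 f'_c b_w) = (4060000 − 1680004)/(0.85 × 36.1 × 325) = 238.65 mm.
M_n = C_f(d − h_f/2) + (T − C_f)(d − a_w/2) = 1680004 × (755 − 75) + 2379996 × (755 − 119.325) = 1142.40 + 1512.90 = 2655.30 × 10⁶ N·mm.
M_n = 2655.30 kN·m.

M_n ≈ 2660 kN·m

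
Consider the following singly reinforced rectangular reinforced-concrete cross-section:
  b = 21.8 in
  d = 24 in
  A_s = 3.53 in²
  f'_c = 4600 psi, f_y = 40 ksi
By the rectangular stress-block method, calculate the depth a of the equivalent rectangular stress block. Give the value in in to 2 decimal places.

T = A_s f_y = 3.53 × 40 = 141.2 kips.
a = T/(0.85 f'_c b) = 141.2/(0.85 × 4.6 × 21.8) = 1.66 in.

a ≈ 1.66 in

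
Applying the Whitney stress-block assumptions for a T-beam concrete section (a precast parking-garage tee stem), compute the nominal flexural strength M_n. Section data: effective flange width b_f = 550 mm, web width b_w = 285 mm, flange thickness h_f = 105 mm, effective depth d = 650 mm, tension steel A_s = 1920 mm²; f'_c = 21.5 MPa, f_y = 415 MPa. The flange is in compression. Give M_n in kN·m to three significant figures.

Tension: T = A_s f_y = 1920 × 415 = 796800 N.
Try a within the flange: a = T/(0.85 f'_c b_f) = 796800/(0.85 × 21.5 × 550) = 79.27 mm.
Since a = 79.27 ≤ h_f = 105 mm, the stress block lies entirely in the flange; analyse as a rectangular beam of width b_f.
M_n = T(d − a/2) = 796800 × (650 − 39.635) = 486.34 × 10⁶ N·mm.
M_n = 486.34 kN·m.

M_n ≈ 486 kN·m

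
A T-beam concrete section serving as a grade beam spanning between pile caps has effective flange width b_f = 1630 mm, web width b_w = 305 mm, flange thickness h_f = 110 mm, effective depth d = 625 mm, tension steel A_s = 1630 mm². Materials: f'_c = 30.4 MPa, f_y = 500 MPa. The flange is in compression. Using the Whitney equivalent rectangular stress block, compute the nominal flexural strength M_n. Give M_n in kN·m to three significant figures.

M_n ≈ 501 kN·m

Tension: T = A_s f_y = 1630 × 500 = 815000 N.
Try a within the flange: a = T/(0.85 f'_c b_f) = 815000/(0.85 × 30.4 × 1630) = 19.35 mm.
Since a = 19.35 ≤ h_f = 110 mm, the stress block lies entirely in the flange; analyse as a rectangular beam of width b_f.
M_n = T(d − a/2) = 815000 × (625 − 9.675) = 501.49 × 10⁶ N·mm.
M_n = 501.49 kN·m.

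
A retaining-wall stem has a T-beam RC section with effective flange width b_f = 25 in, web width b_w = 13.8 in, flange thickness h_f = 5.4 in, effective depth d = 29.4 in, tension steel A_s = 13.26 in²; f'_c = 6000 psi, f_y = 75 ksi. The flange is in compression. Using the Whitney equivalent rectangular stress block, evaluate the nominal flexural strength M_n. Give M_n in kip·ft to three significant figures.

M_n ≈ 2090 kip·ft

Tension: T = A_s f_y = 13.26 × 75 = 994.5 kips.
Try a within the flange: a = T/(0.85 f'_c b_f) = 994.5/(0.85 × 6 × 25) = 7.800 in.
a = 7.800 > h_f = 5.4 in: the block extends into the web. Split into flange-overhang and web parts.
C_f = 0.85 f'_c (b_f − b_w) h_f = 0.85 × 6 × (25 − 13.8) × 5.4 = 308.4 kips.
Remaining web compression depth: a_w = (T − C_f)/(0.85 f'_c b_w) = (994.5 − 308.4)/(0.85 × 6 × 13.8) = 9.749 in.
M_n = C_f(d − h_f/2) + (T − C_f)(d − a_w/2) = 308.4 × (29.4 − 2.7) + 686.1 × (29.4 − 4.8745) = 8234.3 + 16826.9 = 25061.2 kip·in.
M_n = 25061.2/12 = 2088.43 kip·ft.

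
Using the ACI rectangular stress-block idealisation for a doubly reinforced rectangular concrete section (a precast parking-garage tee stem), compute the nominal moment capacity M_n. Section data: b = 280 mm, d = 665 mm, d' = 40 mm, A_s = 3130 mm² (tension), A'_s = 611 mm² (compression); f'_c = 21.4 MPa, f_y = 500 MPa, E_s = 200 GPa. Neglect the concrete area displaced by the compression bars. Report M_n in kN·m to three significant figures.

Assume both tension and compression steel yield.
Net tension couple steel: A_s − A'_s = 2519 mm².
a = (A_s − A'_s) f_y / (0.85 f'_c b) = 1259500/(0.85 × 21.4 × 280) = 247.29 mm.
c = a/β₁ = 247.29/0.85 = 290.93 mm; ε'_s = 0.003(c − d')/c = 0.0026 ≥ f_y/E_s = 0.0025, so compression steel does yield.
M_n = (A_s − A'_s) f_y (d − a/2) + A'_s f_y (d − d') = [1259500 × (665 − 123.645) + 305500 × (665 − 40)] × 10⁻⁶ = 681.84 + 190.94 = 872.78 kN·m.

M_n ≈ 873 kN·m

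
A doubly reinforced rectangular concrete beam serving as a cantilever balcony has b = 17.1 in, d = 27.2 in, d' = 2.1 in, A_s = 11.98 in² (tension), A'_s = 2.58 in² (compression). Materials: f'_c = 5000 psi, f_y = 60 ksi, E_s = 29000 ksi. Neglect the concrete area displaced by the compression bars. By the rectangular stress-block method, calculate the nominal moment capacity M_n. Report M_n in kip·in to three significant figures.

M_n ≈ 17000 kip·in

Assume both steels yield.
a = (A_s − A'_s) f_y/(0.85 f'_c b) = (11.98 − 2.58) × 60/(0.85 × 5 × 17.1) = 7.761 in.
c = a/β₁ = 7.761/0.8 = 9.701 in; ε'_s = 0.003(c − d')/c = 0.0024 ≥ ε_y = 0.0021, so the compression steel yields.
M_n = (A_s − A'_s) f_y (d − a/2) + A'_s f_y (d − d') = 564 × (27.2 − 3.8805) + 154.8 × (27.2 − 2.1) = 13152.2 + 3885.5 = 17037.7 kip·in.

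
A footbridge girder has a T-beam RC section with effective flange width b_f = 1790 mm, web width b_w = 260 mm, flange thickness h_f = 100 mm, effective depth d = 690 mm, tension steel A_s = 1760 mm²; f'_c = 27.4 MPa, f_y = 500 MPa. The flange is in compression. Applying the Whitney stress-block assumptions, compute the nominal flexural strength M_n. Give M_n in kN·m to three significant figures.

Tension: T = A_s f_y = 1760 × 500 = 880000 N.
Try a within the flange: a = T/(0.85 f'_c b_f) = 880000/(0.85 × 27.4 × 1790) = 21.11 mm.
Since a = 21.11 ≤ h_f = 100 mm, the stress block lies entirely in the flange; analyse as a rectangular beam of width b_f.
M_n = T(d − a/2) = 880000 × (690 − 10.555) = 597.91 × 10⁶ N·mm.
M_n = 597.91 kN·m.

M_n ≈ 598 kN·m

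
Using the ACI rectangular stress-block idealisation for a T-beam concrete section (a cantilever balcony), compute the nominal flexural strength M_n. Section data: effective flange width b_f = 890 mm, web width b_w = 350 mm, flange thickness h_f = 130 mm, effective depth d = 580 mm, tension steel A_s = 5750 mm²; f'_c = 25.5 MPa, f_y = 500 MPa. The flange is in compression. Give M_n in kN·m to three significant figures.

M_n ≈ 1450 kN·m

Tension: T = A_s f_y = 5750 × 500 = 2875000 N.
Try a within the flange: a = T/(0.85 f'_c b_f) = 2875000/(0.85 × 25.5 × 890) = 149.04 mm.
a = 149.04 > h_f = 130 mm: the block extends into the web. Split into flange-overhang and web parts.
C_f = 0.85 f'_c (b_f − b_w) h_f = 0.85 × 25.5 × (890 − 350) × 130 = 1521585 N.
Remaining web compression depth: a_w = (T − C_f)/(0.85 f'_c b_w) = (2875000 − 1521585)/(0.85 × 25.5 × 350) = 178.40 mm.
M_n = C_f(d − h_f/2) + (T − C_f)(d − a_w/2) = 1521585 × (580 − 65) + 1353415 × (580 − 89.2) = 783.62 + 664.26 = 1447.88 × 10⁶ N·mm.
M_n = 1447.88 kN·m.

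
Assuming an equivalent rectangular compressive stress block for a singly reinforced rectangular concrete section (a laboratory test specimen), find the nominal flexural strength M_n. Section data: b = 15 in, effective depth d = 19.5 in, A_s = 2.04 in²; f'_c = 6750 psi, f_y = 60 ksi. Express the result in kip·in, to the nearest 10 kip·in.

M_n ≈ 2300 kip·in

T = A_s f_y = 2.04 × 60 = 122.4 kips.
a = T/(0.85 f'_c b) = 122.4/(0.85 × 6.75 × 15) = 1.422 in.
M_n = T(d − a/2) = 122.4 × (19.5 − 0.711) = 2299.8 kip·in.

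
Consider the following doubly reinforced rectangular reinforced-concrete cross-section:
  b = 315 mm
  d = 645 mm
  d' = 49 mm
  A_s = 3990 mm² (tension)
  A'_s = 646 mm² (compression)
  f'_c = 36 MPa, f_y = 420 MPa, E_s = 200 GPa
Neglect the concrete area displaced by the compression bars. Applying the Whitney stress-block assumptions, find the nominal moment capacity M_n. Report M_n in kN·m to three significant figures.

M_n ≈ 965 kN·m

Assume both tension and compression steel yield.
Net tension couple steel: A_s − A'_s = 3344 mm².
a = (A_s − A'_s) f_y / (0.85 f'_c b) = 1404480/(0.85 × 36 × 315) = 145.71 mm.
c = a/β₁ = 145.71/0.793 = 183.75 mm; ε'_s = 0.003(c − d')/c = 0.0022 ≥ f_y/E_s = 0.0021, so compression steel does yield.
M_n = (A_s − A'_s) f_y (d − a/2) + A'_s f_y (d − d') = [1404480 × (645 − 72.855) + 271320 × (645 − 49)] × 10⁻⁶ = 803.57 + 161.71 = 965.28 kN·m.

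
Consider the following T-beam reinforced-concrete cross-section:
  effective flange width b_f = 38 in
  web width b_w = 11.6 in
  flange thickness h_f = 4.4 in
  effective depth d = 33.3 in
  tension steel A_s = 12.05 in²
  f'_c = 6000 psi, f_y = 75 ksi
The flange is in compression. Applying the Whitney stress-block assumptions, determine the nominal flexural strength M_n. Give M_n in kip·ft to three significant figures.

M_n ≈ 2330 kip·ft

Tension: T = A_s f_y = 12.05 × 75 = 903.75 kips.
Try a within the flange: a = T/(0.85 f'_c b_f) = 903.75/(0.85 × 6 × 38) = 4.663 in.
a = 4.663 > h_f = 4.4 in: the block extends into the web. Split into flange-overhang and web parts.
C_f = 0.85 f'_c (b_f − b_w) h_f = 0.85 × 6 × (38 − 11.6) × 4.4 = 592.4 kips.
Remaining web compression depth: a_w = (T − C_f)/(0.85 f'_c b_w) = (903.75 − 592.4)/(0.85 × 6 × 11.6) = 5.263 in.
M_n = C_f(d − h_f/2) + (T − C_f)(d − a_w/2) = 592.4 × (33.3 − 2.2) + 311.35 × (33.3 − 2.6315) = 18423.6 + 9548.6 = 27972.2 kip·in.
M_n = 27972.2/12 = 2331.02 kip·ft.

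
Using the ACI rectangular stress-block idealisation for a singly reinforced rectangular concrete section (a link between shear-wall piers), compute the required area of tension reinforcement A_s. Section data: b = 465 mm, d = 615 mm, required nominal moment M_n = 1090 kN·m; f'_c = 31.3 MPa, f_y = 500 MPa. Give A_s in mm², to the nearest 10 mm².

A_s ≈ 4100 mm²

With M_n = 0.85 f'_c a b (d − a/2), solve the quadratic for a:
a = d − √(d² − 2M_n/(0.85 f'_c b)) = 615 − √(615² − 2 × 1090×10⁶/(0.85 × 31.3 × 465)) = 165.54 mm.
A_s = 0.85 f'_c a b / f_y = 0.85 × 31.3 × 165.54 × 465 / 500 = 4095.9 mm².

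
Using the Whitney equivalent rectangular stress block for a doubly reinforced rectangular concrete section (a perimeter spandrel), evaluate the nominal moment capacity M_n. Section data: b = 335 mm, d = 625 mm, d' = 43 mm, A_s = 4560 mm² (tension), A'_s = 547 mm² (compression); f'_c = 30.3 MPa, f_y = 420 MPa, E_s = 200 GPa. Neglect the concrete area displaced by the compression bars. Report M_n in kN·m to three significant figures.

Assume both tension and compression steel yield.
Net tension couple steel: A_s − A'_s = 4013 mm².
a = (A_s − A'_s) f_y / (0.85 f'_c b) = 1685460/(0.85 × 30.3 × 335) = 195.35 mm.
c = a/β₁ = 195.35/0.834 = 234.23 mm; ε'_s = 0.003(c − d')/c = 0.0024 ≥ f_y/E_s = 0.0021, so compression steel does yield.
M_n = (A_s − A'_s) f_y (d − a/2) + A'_s f_y (d − d') = [1685460 × (625 − 97.675) + 229740 × (625 − 43)] × 10⁻⁶ = 888.79 + 133.71 = 1022.50 kN·m.

M_n ≈ 1020 kN·m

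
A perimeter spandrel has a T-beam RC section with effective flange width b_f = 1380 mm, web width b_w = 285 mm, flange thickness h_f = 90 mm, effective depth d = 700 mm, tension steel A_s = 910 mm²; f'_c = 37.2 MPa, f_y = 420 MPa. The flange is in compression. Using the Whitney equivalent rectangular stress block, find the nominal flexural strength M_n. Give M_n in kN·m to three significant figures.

M_n ≈ 266 kN·m

Tension: T = A_s f_y = 910 × 420 = 382200 N.
Try a within the flange: a = T/(0.85 f'_c b_f) = 382200/(0.85 × 37.2 × 1380) = 8.76 mm.
Since a = 8.76 ≤ h_f = 90 mm, the stress block lies entirely in the flange; analyse as a rectangular beam of width b_f.
M_n = T(d − a/2) = 382200 × (700 − 4.38) = 265.87 × 10⁶ N·mm.
M_n = 265.87 kN·m.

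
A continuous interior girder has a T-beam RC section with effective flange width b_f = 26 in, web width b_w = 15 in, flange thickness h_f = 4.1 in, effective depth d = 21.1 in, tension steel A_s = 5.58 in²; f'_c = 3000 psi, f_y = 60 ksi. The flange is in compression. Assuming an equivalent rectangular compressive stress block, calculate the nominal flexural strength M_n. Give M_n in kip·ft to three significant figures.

Tension: T = A_s f_y = 5.58 × 60 = 334.8 kips.
Try a within the flange: a = T/(0.85 f'_c b_f) = 334.8/(0.85 × 3 × 26) = 5.050 in.
a = 5.050 > h_f = 4.1 in: the block extends into the web. Split into flange-overhang and web parts.
C_f = 0.85 f'_c (b_f − b_w) h_f = 0.85 × 3 × (26 − 15) × 4.1 = 115.0 kips.
Remaining web compression depth: a_w = (T − C_f)/(0.85 f'_c b_w) = (334.8 − 115.0)/(0.85 × 3 × 15) = 5.746 in.
M_n = C_f(d − h_f/2) + (T − C_f)(d − a_w/2) = 115.0 × (21.1 − 2.05) + 219.8 × (21.1 − 2.873) = 2190.8 + 4006.3 = 6197.1 kip·in.
M_n = 6197.1/12 = 516.43 kip·ft.

M_n ≈ 516 kip·ft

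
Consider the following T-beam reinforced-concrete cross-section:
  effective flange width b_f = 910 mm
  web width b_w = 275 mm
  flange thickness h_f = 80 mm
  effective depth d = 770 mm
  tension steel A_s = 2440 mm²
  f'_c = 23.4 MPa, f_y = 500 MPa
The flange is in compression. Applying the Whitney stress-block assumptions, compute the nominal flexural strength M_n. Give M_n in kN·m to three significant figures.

M_n ≈ 898 kN·m

Tension: T = A_s f_y = 2440 × 500 = 1220000 N.
Try a within the flange: a = T/(0.85 f'_c b_f) = 1220000/(0.85 × 23.4 × 910) = 67.40 mm.
Since a = 67.40 ≤ h_f = 80 mm, the stress block lies entirely in the flange; analyse as a rectangular beam of width b_f.
M_n = T(d − a/2) = 1220000 × (770 − 33.7) = 898.29 × 10⁶ N·mm.
M_n = 898.29 kN·m.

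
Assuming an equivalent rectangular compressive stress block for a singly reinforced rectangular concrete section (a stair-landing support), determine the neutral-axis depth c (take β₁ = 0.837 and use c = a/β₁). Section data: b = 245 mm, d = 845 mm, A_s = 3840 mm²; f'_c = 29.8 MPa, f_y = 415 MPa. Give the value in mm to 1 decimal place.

T = A_s f_y = 3840 × 415 = 1593600 N = 1593.6 kN.
Setting C = 0.85 f'_c a b equal to T: a = 1593600/(0.85 × 29.8 × 245) = 256.790 mm.
With β₁ = 0.837, c = a/β₁ = 256.790/0.837 = 306.8 mm.

c ≈ 306.8 mm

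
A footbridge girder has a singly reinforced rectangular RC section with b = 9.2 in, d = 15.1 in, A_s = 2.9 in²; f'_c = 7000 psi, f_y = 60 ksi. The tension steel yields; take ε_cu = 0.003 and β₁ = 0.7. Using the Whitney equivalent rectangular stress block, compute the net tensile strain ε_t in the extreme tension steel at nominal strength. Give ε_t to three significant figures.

ε_t ≈ 0.00698

a = A_s f_y/(0.85 f'_c b) = 3.179 in.
β₁ = 0.7, so c = a/β₁ = 3.179/0.7 = 4.541 in.
From the linear strain diagram with ε_cu = 0.003: ε_t = 0.003 (d − c)/c = 0.003 × (15.1 − 4.541)/4.541 = 0.00698.
Since ε_t ≥ 0.005, the section is tension-controlled.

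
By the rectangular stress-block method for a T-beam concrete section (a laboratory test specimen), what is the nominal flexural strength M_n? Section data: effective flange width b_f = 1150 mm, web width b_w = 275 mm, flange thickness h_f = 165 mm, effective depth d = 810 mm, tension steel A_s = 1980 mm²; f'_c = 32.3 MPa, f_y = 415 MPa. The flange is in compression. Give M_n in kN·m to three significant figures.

Tension: T = A_s f_y = 1980 × 415 = 821700 N.
Try a within the flange: a = T/(0.85 f'_c b_f) = 821700/(0.85 × 32.3 × 1150) = 26.03 mm.
Since a = 26.03 ≤ h_f = 165 mm, the stress block lies entirely in the flange; analyse as a rectangular beam of width b_f.
M_n = T(d − a/2) = 821700 × (810 − 13.015) = 654.88 × 10⁶ N·mm.
M_n = 654.88 kN·m.

M_n ≈ 655 kN·m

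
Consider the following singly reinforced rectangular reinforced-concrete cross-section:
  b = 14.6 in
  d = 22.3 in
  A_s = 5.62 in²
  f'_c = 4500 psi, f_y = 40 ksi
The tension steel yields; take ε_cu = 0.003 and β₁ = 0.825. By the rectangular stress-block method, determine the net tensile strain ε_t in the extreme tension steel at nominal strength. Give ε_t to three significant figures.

ε_t ≈ 0.0107

a = A_s f_y/(0.85 f'_c b) = 4.025 in.
β₁ = 0.825, so c = a/β₁ = 4.025/0.825 = 4.879 in.
From the linear strain diagram with ε_cu = 0.003: ε_t = 0.003 (d − c)/c = 0.003 × (22.3 − 4.879)/4.879 = 0.0107.
Since ε_t ≥ 0.005, the section is tension-controlled.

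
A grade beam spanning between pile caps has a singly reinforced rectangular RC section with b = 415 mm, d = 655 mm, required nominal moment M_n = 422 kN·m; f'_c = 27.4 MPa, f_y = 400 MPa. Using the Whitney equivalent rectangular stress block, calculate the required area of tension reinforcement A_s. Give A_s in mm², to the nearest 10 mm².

With M_n = 0.85 f'_c a b (d − a/2), solve the quadratic for a:
a = d − √(d² − 2M_n/(0.85 f'_c b)) = 655 − √(655² − 2 × 422×10⁶/(0.85 × 27.4 × 415)) = 70.45 mm.
A_s = 0.85 f'_c a b / f_y = 0.85 × 27.4 × 70.45 × 415 / 400 = 1702.3 mm².

A_s ≈ 1700 mm²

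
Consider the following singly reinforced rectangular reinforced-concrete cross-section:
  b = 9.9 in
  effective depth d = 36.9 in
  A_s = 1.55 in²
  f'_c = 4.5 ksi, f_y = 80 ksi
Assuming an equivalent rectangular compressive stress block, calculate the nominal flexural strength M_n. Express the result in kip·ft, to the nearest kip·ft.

T = A_s f_y = 1.55 × 80 = 124 kips.
a = T/(0.85 f'_c b) = 124/(0.85 × 4.5 × 9.9) = 3.275 in.
M_n = T(d − a/2) = 124 × (36.9 − 1.6375) = 4372.6 kip·in = 4372.6/12 = 364.38 kip·ft.

M_n ≈ 364 kip·ft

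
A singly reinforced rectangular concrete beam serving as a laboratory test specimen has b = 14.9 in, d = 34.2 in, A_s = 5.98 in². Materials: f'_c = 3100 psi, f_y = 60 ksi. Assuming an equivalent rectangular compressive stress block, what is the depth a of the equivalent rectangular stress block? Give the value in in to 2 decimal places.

T = A_s f_y = 5.98 × 60 = 358.8 kips.
a = T/(0.85 f'_c b) = 358.8/(0.85 × 3.1 × 14.9) = 9.14 in.

a ≈ 9.14 in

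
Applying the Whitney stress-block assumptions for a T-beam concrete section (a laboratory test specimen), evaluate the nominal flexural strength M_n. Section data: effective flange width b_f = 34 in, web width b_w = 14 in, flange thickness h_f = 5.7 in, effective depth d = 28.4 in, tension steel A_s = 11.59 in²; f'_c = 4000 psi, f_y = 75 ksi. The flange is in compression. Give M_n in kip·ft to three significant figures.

M_n ≈ 1760 kip·ft

Tension: T = A_s f_y = 11.59 × 75 = 869.25 kips.
Try a within the flange: a = T/(0.85 f'_c b_f) = 869.25/(0.85 × 4 × 34) = 7.519 in.
a = 7.519 > h_f = 5.7 in: the block extends into the web. Split into flange-overhang and web parts.
C_f = 0.85 f'_c (b_f − b_w) h_f = 0.85 × 4 × (34 − 14) × 5.7 = 387.6 kips.
Remaining web compression depth: a_w = (T − C_f)/(0.85 f'_c b_w) = (869.25 − 387.6)/(0.85 × 4 × 14) = 10.119 in.
M_n = C_f(d − h_f/2) + (T − C_f)(d − a_w/2) = 387.6 × (28.4 − 2.85) + 481.65 × (28.4 − 5.0595) = 9903.2 + 11242.0 = 21145.2 kip·in.
M_n = 21145.2/12 = 1762.10 kip·ft.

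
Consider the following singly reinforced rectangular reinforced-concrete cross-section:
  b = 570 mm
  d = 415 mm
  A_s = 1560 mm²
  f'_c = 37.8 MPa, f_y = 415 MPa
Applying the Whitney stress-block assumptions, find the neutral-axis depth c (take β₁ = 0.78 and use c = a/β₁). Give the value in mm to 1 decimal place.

T = A_s f_y = 1560 × 415 = 647400 N = 647.4 kN.
Setting C = 0.85 f'_c a b equal to T: a = 647400/(0.85 × 37.8 × 570) = 35.350 mm.
With β₁ = 0.78, c = a/β₁ = 35.350/0.78 = 45.3 mm.

c ≈ 45.3 mm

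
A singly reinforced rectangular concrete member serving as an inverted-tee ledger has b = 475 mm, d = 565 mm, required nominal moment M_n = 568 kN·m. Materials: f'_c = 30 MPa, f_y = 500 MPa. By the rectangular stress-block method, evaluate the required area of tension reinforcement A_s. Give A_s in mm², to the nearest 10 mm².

A_s ≈ 2190 mm²

With M_n = 0.85 f'_c a b (d − a/2), solve the quadratic for a:
a = d − √(d² − 2M_n/(0.85 f'_c b)) = 565 − √(565² − 2 × 568×10⁶/(0.85 × 30 × 475)) = 90.20 mm.
A_s = 0.85 f'_c a b / f_y = 0.85 × 30 × 90.20 × 475 / 500 = 2185.1 mm².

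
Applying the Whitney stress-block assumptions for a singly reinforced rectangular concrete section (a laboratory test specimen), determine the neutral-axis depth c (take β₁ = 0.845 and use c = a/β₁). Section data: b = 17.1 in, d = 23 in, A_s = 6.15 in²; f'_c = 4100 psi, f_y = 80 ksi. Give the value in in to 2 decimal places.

c ≈ 9.77 in

T = A_s f_y = 6.15 × 80 = 492 kips.
a = T/(0.85 f'_c b) = 492/(0.85 × 4.1 × 17.1) = 8.2559 in.
With β₁ = 0.845, c = a/β₁ = 8.2559/0.845 = 9.77 in.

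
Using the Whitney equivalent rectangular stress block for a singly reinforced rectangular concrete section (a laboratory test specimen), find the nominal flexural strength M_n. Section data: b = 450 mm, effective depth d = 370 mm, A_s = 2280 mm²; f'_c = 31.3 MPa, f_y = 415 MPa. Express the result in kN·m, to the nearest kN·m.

M_n ≈ 313 kN·m

T = A_s f_y = 2280 × 415 = 946200 N = 946.2 kN.
From C = T: a = T/(0.85 f'_c b) = 946200/(0.85 × 31.3 × 450) = 79.03 mm.
M_n = T(d − a/2) = 946.2 kN × (370 − 39.515) mm = 312.70 kN·m.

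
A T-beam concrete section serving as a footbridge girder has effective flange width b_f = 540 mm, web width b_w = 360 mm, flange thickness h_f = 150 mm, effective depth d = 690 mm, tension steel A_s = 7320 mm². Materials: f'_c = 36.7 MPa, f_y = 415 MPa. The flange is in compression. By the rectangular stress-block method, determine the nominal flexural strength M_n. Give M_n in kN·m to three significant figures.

Tension: T = A_s f_y = 7320 × 415 = 3037800 N.
Try a within the flange: a = T/(0.85 f'_c b_f) = 3037800/(0.85 × 36.7 × 540) = 180.34 mm.
a = 180.34 > h_f = 150 mm: the block extends into the web. Split into flange-overhang and web parts.
C_f = 0.85 f'_c (b_f − b_w) h_f = 0.85 × 36.7 × (540 − 360) × 150 = 842265 N.
Remaining web compression depth: a_w = (T − C_f)/(0.85 f'_c b_w) = (3037800 − 842265)/(0.85 × 36.7 × 360) = 195.50 mm.
M_n = C_f(d − h_f/2) + (T − C_f)(d − a_w/2) = 842265 × (690 − 75) + 2195535 × (690 − 97.75) = 517.99 + 1300.31 = 1818.30 × 10⁶ N·mm.
M_n = 1818.30 kN·m.

M_n ≈ 1820 kN·m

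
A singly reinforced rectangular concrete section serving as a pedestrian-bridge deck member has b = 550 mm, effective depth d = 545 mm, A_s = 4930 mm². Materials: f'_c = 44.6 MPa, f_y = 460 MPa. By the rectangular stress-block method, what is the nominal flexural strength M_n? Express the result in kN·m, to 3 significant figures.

T = A_s f_y = 4930 × 460 = 2267800 N = 2267.8 kN.
From C = T: a = T/(0.85 f'_c b) = 2267800/(0.85 × 44.6 × 550) = 108.76 mm.
M_n = T(d − a/2) = 2267.8 kN × (545 − 54.38) mm = 1112.63 kN·m.

M_n ≈ 1110 kN·m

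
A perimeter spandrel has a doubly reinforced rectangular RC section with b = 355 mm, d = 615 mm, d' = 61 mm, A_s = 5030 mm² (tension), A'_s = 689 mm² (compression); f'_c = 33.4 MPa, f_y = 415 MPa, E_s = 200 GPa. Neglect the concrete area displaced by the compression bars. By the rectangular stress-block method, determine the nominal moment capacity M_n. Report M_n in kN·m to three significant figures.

M_n ≈ 1110 kN·m

Assume both tension and compression steel yield.
Net tension couple steel: A_s − A'_s = 4341 mm².
a = (A_s − A'_s) f_y / (0.85 f'_c b) = 1801515/(0.85 × 33.4 × 355) = 178.75 mm.
c = a/β₁ = 178.75/0.811 = 220.41 mm; ε'_s = 0.003(c − d')/c = 0.0022 ≥ f_y/E_s = 0.0021, so compression steel does yield.
M_n = (A_s − A'_s) f_y (d − a/2) + A'_s f_y (d − d') = [1801515 × (615 − 89.375) + 285935 × (615 − 61)] × 10⁻⁶ = 946.92 + 158.41 = 1105.33 kN·m.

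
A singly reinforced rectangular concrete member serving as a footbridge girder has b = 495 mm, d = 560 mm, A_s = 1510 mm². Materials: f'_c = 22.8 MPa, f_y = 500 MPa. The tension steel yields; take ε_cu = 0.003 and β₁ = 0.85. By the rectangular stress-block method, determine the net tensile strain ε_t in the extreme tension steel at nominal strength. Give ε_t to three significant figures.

a = A_s f_y/(0.85 f'_c b) = 78.70 mm.
β₁ = 0.85, so c = a/β₁ = 78.70/0.85 = 92.59 mm.
From the linear strain diagram with ε_cu = 0.003: ε_t = 0.003 (d − c)/c = 0.003 × (560 − 92.59)/92.59 = 0.0151.
Since ε_t ≥ 0.005, the section is tension-controlled.

ε_t ≈ 0.0151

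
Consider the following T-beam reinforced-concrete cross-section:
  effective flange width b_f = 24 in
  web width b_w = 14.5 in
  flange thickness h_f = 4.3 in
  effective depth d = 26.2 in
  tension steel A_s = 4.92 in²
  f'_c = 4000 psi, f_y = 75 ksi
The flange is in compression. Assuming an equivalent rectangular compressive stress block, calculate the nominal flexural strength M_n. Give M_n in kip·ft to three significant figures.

Tension: T = A_s f_y = 4.92 × 75 = 369 kips.
Try a within the flange: a = T/(0.85 f'_c b_f) = 369/(0.85 × 4 × 24) = 4.522 in.
a = 4.522 > h_f = 4.3 in: the block extends into the web. Split into flange-overhang and web parts.
C_f = 0.85 f'_c (b_f − b_w) h_f = 0.85 × 4 × (24 − 14.5) × 4.3 = 138.9 kips.
Remaining web compression depth: a_w = (T − C_f)/(0.85 f'_c b_w) = (369 − 138.9)/(0.85 × 4 × 14.5) = 4.667 in.
M_n = C_f(d − h_f/2) + (T − C_f)(d − a_w/2) = 138.9 × (26.2 − 2.15) + 230.1 × (26.2 − 2.3335) = 3340.5 + 5491.7 = 8832.2 kip·in.
M_n = 8832.2/12 = 736.02 kip·ft.

M_n ≈ 736 kip·ft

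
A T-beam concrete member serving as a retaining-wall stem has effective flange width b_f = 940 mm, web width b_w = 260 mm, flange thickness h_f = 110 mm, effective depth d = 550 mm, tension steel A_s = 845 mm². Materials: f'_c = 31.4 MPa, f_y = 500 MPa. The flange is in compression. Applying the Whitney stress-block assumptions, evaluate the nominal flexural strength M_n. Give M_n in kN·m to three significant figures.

Tension: T = A_s f_y = 845 × 500 = 422500 N.
Try a within the flange: a = T/(0.85 f'_c b_f) = 422500/(0.85 × 31.4 × 940) = 16.84 mm.
Since a = 16.84 ≤ h_f = 110 mm, the stress block lies entirely in the flange; analyse as a rectangular beam of width b_f.
M_n = T(d − a/2) = 422500 × (550 − 8.42) = 228.82 × 10⁶ N·mm.
M_n = 228.82 kN·m.

M_n ≈ 229 kN·m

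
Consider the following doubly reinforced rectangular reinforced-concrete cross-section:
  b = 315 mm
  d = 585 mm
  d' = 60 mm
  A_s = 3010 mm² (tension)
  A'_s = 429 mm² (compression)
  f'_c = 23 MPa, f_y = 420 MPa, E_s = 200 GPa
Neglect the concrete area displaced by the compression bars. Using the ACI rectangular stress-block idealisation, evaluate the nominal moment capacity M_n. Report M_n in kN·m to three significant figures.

M_n ≈ 633 kN·m

Assume both tension and compression steel yield.
Net tension couple steel: A_s − A'_s = 2581 mm².
a = (A_s − A'_s) f_y / (0.85 f'_c b) = 1084020/(0.85 × 23 × 315) = 176.03 mm.
c = a/β₁ = 176.03/0.85 = 207.09 mm; ε'_s = 0.003(c − d')/c = 0.0021 ≥ f_y/E_s = 0.0021, so compression steel does yield.
M_n = (A_s − A'_s) f_y (d − a/2) + A'_s f_y (d − d') = [1084020 × (585 − 88.015) + 180180 × (585 − 60)] × 10⁻⁶ = 538.74 + 94.59 = 633.33 kN·m.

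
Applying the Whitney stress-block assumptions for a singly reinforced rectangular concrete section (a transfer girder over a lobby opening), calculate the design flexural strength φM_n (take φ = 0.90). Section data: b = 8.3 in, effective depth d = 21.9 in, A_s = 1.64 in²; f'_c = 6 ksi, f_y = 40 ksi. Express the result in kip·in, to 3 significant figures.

φM_n ≈ 1250 kip·in

T = A_s f_y = 1.64 × 40 = 65.6 kips.
a = T/(0.85 f'_c b) = 65.6/(0.85 × 6 × 8.3) = 1.550 in.
M_n = T(d − a/2) = 65.6 × (21.9 − 0.775) = 1385.8 kip·in.
φM_n = 0.90 × 1385.8 = 1247.2 kip·in.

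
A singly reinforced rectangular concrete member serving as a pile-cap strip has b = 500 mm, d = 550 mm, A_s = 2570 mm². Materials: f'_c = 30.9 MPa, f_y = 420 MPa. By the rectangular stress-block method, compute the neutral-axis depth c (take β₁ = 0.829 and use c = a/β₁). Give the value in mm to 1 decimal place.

c ≈ 99.1 mm

T = A_s f_y = 2570 × 420 = 1079400 N = 1079.4 kN.
Setting C = 0.85 f'_c a b equal to T: a = 1079400/(0.85 × 30.9 × 500) = 82.193 mm.
With β₁ = 0.829, c = a/β₁ = 82.193/0.829 = 99.1 mm.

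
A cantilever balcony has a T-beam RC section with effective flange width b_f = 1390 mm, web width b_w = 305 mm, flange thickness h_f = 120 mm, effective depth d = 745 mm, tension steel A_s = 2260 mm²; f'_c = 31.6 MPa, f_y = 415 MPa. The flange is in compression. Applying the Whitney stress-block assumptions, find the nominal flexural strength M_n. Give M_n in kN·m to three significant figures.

M_n ≈ 687 kN·m

Tension: T = A_s f_y = 2260 × 415 = 937900 N.
Try a within the flange: a = T/(0.85 f'_c b_f) = 937900/(0.85 × 31.6 × 1390) = 25.12 mm.
Since a = 25.12 ≤ h_f = 120 mm, the stress block lies entirely in the flange; analyse as a rectangular beam of width b_f.
M_n = T(d − a/2) = 937900 × (745 − 12.56) = 686.96 × 10⁶ N·mm.
M_n = 686.96 kN·m.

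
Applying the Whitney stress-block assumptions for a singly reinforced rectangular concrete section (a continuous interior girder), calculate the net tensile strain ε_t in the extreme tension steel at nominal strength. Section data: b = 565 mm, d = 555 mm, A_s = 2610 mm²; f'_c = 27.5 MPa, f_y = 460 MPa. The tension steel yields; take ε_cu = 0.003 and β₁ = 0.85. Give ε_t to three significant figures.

ε_t ≈ 0.0126

a = A_s f_y/(0.85 f'_c b) = 90.91 mm.
β₁ = 0.85, so c = a/β₁ = 90.91/0.85 = 106.95 mm.
From the linear strain diagram with ε_cu = 0.003: ε_t = 0.003 (d − c)/c = 0.003 × (555 − 106.95)/106.95 = 0.0126.
Since ε_t ≥ 0.005, the section is tension-controlled.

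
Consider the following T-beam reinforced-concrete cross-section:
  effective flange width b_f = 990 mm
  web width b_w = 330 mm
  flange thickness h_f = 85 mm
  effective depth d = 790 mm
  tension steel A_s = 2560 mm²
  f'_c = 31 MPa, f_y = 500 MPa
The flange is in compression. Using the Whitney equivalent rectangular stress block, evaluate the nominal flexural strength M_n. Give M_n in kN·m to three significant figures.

M_n ≈ 980 kN·m

Tension: T = A_s f_y = 2560 × 500 = 1280000 N.
Try a within the flange: a = T/(0.85 f'_c b_f) = 1280000/(0.85 × 31 × 990) = 49.07 mm.
Since a = 49.07 ≤ h_f = 85 mm, the stress block lies entirely in the flange; analyse as a rectangular beam of width b_f.
M_n = T(d − a/2) = 1280000 × (790 − 24.535) = 979.80 × 10⁶ N·mm.
M_n = 979.80 kN·m.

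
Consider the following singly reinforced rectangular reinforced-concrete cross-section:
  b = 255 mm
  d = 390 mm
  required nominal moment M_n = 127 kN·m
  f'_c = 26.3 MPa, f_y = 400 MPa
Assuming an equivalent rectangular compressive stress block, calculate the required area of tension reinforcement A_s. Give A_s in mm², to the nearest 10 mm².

With M_n = 0.85 f'_c a b (d − a/2), solve the quadratic for a:
a = d − √(d² − 2M_n/(0.85 f'_c b)) = 390 − √(390² − 2 × 127×10⁶/(0.85 × 26.3 × 255)) = 62.06 mm.
A_s = 0.85 f'_c a b / f_y = 0.85 × 26.3 × 62.06 × 255 / 400 = 884.4 mm².

A_s ≈ 880 mm²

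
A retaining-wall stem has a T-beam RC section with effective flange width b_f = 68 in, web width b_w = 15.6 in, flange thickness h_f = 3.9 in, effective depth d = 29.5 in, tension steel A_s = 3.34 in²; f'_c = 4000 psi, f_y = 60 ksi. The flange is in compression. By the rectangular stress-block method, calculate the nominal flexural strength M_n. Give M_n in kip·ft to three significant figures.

M_n ≈ 485 kip·ft

Tension: T = A_s f_y = 3.34 × 60 = 200.4 kips.
Try a within the flange: a = T/(0.85 f'_c b_f) = 200.4/(0.85 × 4 × 68) = 0.867 in.
Since a = 0.867 ≤ h_f = 3.9 in, the stress block lies entirely in the flange; analyse as a rectangular beam of width b_f.
M_n = T(d − a/2) = 200.4 × (29.5 − 0.4335) = 5824.9 kip·in.
M_n = 5824.9/12 = 485.41 kip·ft.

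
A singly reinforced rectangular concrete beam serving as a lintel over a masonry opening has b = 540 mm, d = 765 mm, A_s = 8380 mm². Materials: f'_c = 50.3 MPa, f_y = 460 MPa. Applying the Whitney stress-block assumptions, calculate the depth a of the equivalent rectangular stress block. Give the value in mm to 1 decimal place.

T = A_s f_y = 8380 × 460 = 3854800 N = 3854.8 kN.
Setting C = 0.85 f'_c a b equal to T: a = 3854800/(0.85 × 50.3 × 540) = 167.0 mm.

a ≈ 167.0 mm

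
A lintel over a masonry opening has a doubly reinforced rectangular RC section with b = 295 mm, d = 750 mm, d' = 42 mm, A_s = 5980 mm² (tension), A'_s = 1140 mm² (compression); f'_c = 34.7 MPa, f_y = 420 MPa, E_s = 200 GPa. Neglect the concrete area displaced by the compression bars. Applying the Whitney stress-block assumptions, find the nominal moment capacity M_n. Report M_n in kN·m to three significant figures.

M_n ≈ 1630 kN·m

Assume both tension and compression steel yield.
Net tension couple steel: A_s − A'_s = 4840 mm².
a = (A_s − A'_s) f_y / (0.85 f'_c b) = 2032800/(0.85 × 34.7 × 295) = 233.63 mm.
c = a/β₁ = 233.63/0.802 = 291.31 mm; ε'_s = 0.003(c − d')/c = 0.0026 ≥ f_y/E_s = 0.0021, so compression steel does yield.
M_n = (A_s − A'_s) f_y (d − a/2) + A'_s f_y (d − d') = [2032800 × (750 − 116.815) + 478800 × (750 − 42)] × 10⁻⁶ = 1287.14 + 338.99 = 1626.13 kN·m.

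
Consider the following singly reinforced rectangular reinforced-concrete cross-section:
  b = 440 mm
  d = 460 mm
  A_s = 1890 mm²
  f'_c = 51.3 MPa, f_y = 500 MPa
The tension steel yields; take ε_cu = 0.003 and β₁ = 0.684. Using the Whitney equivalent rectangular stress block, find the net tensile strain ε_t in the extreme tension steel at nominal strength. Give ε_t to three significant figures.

ε_t ≈ 0.0162

a = A_s f_y/(0.85 f'_c b) = 49.25 mm.
β₁ = 0.684, so c = a/β₁ = 49.25/0.684 = 72.00 mm.
From the linear strain diagram with ε_cu = 0.003: ε_t = 0.003 (d − c)/c = 0.003 × (460 − 72.00)/72.00 = 0.0162.
Since ε_t ≥ 0.005, the section is tension-controlled.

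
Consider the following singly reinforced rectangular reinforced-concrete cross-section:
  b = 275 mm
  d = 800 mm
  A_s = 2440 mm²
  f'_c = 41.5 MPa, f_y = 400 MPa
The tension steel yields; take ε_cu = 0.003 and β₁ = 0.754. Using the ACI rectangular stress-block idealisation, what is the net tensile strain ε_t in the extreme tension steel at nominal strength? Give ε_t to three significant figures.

ε_t ≈ 0.0150

a = A_s f_y/(0.85 f'_c b) = 100.61 mm.
β₁ = 0.754, so c = a/β₁ = 100.61/0.754 = 133.44 mm.
From the linear strain diagram with ε_cu = 0.003: ε_t = 0.003 (d − c)/c = 0.003 × (800 − 133.44)/133.44 = 0.0150.
Since ε_t ≥ 0.005, the section is tension-controlled.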